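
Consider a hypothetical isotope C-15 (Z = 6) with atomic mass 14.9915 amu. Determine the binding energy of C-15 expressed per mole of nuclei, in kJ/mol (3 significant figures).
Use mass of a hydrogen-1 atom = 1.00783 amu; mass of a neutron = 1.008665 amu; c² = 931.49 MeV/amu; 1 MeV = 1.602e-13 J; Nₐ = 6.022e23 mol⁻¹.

With 6 protons and 9 neutrons (A = 15):
Σm = 6·m(¹H) + 9·m_n = 6.04698 + 9.077985 = 15.124965 amu
Δm = 15.124965 − 14.9915 = 0.133465 amu
Binding energy = Δm·c² = 0.133465 × 931.49 MeV/amu = 124.321 MeV
Per nucleus in joules: 124.321 MeV × 1.602e-13 J/MeV = 1.9916e-11 J
Per mole: 1.9916e-11 J × 6.022e23 mol⁻¹ = 1.1993e+13 J/mol

1.20e+10 kJ/mol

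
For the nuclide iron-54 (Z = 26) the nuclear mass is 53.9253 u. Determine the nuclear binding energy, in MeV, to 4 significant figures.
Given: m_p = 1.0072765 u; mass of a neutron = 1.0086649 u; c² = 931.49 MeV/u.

471.8 MeV

With 26 protons and 28 neutrons (A = 54):
Mass of separated nucleons = 26(1.0072765) + 28(1.0086649) = 26.1891890 + 28.2426172 = 54.4318062 u
Mass defect Δm = 54.4318062 − 53.9253 = 0.5065062 u
Binding energy = Δm·c² = 0.5065062 × 931.49 MeV/u = 471.805 MeV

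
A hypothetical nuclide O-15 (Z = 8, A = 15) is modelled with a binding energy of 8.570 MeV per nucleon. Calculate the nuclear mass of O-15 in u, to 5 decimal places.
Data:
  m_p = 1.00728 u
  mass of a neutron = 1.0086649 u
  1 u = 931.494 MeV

14.98089 u

Total binding energy = 15 × 8.570 = 128.550 MeV
Mass defect = 128.550 MeV / (931.494 MeV/u) = 0.1380041 u
Constituent mass = 8(1.00728) + 7(1.0086649) = 15.1188943 u
Nuclear mass = 15.1188943 − 0.1380041 = 14.9808902 u ≈ 14.98089 u (to 5 decimal places)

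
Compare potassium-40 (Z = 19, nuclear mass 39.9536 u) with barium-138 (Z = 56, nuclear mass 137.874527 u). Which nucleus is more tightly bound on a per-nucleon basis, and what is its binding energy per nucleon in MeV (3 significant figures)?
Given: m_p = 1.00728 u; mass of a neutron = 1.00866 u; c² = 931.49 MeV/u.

potassium-40: Σm = 19(1.00728) + 21(1.00866) = 40.32018 u; Δm = 0.36658 u; E_B = 341.47 MeV; E_B/A = 8.537 MeV
barium-138: Σm = 56(1.00728) + 82(1.00866) = 139.11780 u; Δm = 1.243273 u; E_B = 1158.1 MeV; E_B/A = 8.392 MeV
potassium-40 has the higher binding energy per nucleon, so it is the more tightly bound nucleus.

potassium-40; 8.54 MeV/nucleon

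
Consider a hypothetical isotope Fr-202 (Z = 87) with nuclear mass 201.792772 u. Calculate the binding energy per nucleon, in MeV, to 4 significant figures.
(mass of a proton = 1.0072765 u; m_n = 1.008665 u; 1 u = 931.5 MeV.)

With 87 protons and 115 neutrons (A = 202):
Σm = 87·m_p + 115·m_n = 87.6330555 + 115.996475 = 203.6295305 u
Δm = 203.6295305 − 201.792772 = 1.8367585 u
Binding energy = Δm·c² = 1.8367585 × 931.5 MeV/u = 1710.94 MeV
Dividing by A = 202 gives 8.470 MeV per nucleon.

8.470 MeV/nucleon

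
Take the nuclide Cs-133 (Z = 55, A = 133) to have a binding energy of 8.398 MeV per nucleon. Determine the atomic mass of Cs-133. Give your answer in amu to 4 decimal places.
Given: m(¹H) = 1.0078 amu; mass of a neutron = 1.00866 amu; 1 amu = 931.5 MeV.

Total binding energy = 133 × 8.398 = 1116.934 MeV
Mass defect = 1116.934 MeV / (931.5 MeV/amu) = 1.199070 amu
Constituent mass = 55(1.0078) + 78(1.00866) = 134.10448 amu
Atomic mass = 134.10448 − 1.199070 = 132.905410 amu ≈ 132.9054 amu (to 4 decimal places)

132.9054 amu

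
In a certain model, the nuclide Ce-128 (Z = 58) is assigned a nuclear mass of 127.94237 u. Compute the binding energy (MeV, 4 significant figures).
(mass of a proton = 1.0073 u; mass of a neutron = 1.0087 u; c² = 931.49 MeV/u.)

1015 MeV

With 58 protons and 70 neutrons (A = 128):
Mass of separated nucleons = 58(1.0073) + 70(1.0087) = 58.4234 + 70.6090 = 129.0324 u
Mass defect Δm = 129.0324 − 127.94237 = 1.09003 u
Binding energy = Δm·c² = 1.09003 × 931.49 MeV/u = 1015.35 MeV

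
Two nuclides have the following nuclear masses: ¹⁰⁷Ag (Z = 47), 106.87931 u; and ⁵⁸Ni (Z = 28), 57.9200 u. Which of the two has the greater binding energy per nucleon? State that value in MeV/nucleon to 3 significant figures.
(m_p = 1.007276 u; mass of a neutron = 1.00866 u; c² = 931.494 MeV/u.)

¹⁰⁷Ag: Σm = 47(1.007276) + 60(1.00866) = 107.861572 u; Δm = 0.982262 u; E_B = 914.97 MeV; E_B/A = 8.551 MeV
⁵⁸Ni: Σm = 28(1.007276) + 30(1.00866) = 58.463528 u; Δm = 0.543528 u; E_B = 506.29 MeV; E_B/A = 8.729 MeV
⁵⁸Ni has the higher binding energy per nucleon, so it is the more tightly bound nucleus.

⁵⁸Ni; 8.73 MeV/nucleon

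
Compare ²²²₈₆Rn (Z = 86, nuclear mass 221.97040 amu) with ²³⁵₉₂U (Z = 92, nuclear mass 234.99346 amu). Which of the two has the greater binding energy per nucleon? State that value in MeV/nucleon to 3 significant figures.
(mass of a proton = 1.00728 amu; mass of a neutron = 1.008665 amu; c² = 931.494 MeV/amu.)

²²²₈₆Rn: Σm = 86(1.00728) + 136(1.008665) = 223.804520 amu; Δm = 1.834120 amu; E_B = 1708.5 MeV; E_B/A = 7.696 MeV
²³⁵₉₂U: Σm = 92(1.00728) + 143(1.008665) = 236.908855 amu; Δm = 1.915395 amu; E_B = 1784.2 MeV; E_B/A = 7.592 MeV
²²²₈₆Rn has the higher binding energy per nucleon, so it is the more tightly bound nucleus.

²²²₈₆Rn; 7.70 MeV/nucleon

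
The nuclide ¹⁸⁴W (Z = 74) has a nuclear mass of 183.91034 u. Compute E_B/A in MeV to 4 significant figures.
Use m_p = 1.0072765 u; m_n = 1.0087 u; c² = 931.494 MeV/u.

8.025 MeV/nucleon

With 74 protons and 110 neutrons (A = 184):
Mass of separated nucleons = 74(1.0072765) + 110(1.0087) = 74.5384610 + 110.9570 = 185.4954610 u
Mass defect Δm = 185.4954610 − 183.91034 = 1.5851210 u
E_B = 1.5851210 × 931.494 = 1476.53 MeV
Per nucleon: 1476.53 / 184 = 8.025 MeV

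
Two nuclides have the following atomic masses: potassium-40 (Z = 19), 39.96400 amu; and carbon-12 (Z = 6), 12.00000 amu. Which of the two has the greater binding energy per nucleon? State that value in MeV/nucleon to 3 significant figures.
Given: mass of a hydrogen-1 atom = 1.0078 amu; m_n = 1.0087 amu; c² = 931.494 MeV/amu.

potassium-40: Σm = 19(1.0078) + 21(1.0087) = 40.3309 amu; Δm = 0.36690 amu; E_B = 341.77 MeV; E_B/A = 8.544 MeV
carbon-12: Σm = 6(1.0078) + 6(1.0087) = 12.0990 amu; Δm = 0.09900 amu; E_B = 92.218 MeV; E_B/A = 7.6848 MeV
potassium-40 has the higher binding energy per nucleon, so it is the more tightly bound nucleus.

potassium-40; 8.54 MeV/nucleon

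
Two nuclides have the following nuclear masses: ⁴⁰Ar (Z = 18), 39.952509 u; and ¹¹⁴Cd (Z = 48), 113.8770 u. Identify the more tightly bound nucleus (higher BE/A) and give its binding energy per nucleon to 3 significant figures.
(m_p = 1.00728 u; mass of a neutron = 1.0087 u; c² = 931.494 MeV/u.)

⁴⁰Ar; 8.61 MeV/nucleon

⁴⁰Ar: Σm = 18(1.00728) + 22(1.0087) = 40.32244 u; Δm = 0.369931 u; E_B = 344.589 MeV; E_B/A = 8.6147 MeV
¹¹⁴Cd: Σm = 48(1.00728) + 66(1.0087) = 114.92364 u; Δm = 1.04664 u; E_B = 974.94 MeV; E_B/A = 8.552 MeV
⁴⁰Ar has the higher binding energy per nucleon, so it is the more tightly bound nucleus.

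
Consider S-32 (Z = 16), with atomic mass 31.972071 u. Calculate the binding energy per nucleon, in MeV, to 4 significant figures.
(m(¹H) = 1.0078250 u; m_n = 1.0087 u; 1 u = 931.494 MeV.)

Z = 16, so N = A − Z = 32 − 16 = 16.
Σm = 16·m(¹H) + 16·m_n = 16.1252000 + 16.1392 = 32.2644000 u
Δm = 32.2644000 − 31.972071 = 0.2923290 u
Converting to energy: 0.2923290 u × 931.494 MeV/u = 272.303 MeV
BE/A = 272.303 MeV / 32 = 8.509 MeV/nucleon

8.509 MeV/nucleon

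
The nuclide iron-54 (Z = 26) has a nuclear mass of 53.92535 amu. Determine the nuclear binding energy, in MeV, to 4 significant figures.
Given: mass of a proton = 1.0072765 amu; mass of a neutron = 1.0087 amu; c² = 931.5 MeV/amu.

Z = 26, so N = A − Z = 54 − 26 = 28.
Total constituent mass: 26 × 1.0072765 + 28 × 1.0087 = 54.4327890 amu
The mass defect is 54.4327890 − 53.92535 = 0.5074390 amu.
E_B = 0.5074390 × 931.5 = 472.679 MeV

472.7 MeV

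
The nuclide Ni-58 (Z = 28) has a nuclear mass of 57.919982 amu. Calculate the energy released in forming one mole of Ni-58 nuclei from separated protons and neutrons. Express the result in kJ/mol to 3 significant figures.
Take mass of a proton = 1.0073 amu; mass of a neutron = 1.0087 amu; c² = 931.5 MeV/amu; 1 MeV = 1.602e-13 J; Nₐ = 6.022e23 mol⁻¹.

4.90e+10 kJ/mol

With 28 protons and 30 neutrons (A = 58):
Total constituent mass: 28 × 1.0073 + 30 × 1.0087 = 58.4654 amu
Mass defect Δm = 58.4654 − 57.919982 = 0.545418 amu
E_B = 0.545418 × 931.5 = 508.057 MeV
Per nucleus in joules: 508.057 MeV × 1.602e-13 J/MeV = 8.1391e-11 J
Per mole: 8.1391e-11 J × 6.022e23 mol⁻¹ = 4.9014e+13 J/mol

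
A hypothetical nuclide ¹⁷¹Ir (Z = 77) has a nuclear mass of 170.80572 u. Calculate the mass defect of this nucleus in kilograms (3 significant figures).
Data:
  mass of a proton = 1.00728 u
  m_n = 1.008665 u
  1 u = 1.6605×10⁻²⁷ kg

Mass of separated nucleons = 77(1.00728) + 94(1.008665) = 77.56056 + 94.814510 = 172.375070 u
Δm = 172.375070 − 170.80572 = 1.569350 u
In SI units: 1.569350 u × 1.6605×10⁻²⁷ kg/u = 2.6059e-27 kg

2.61e-27 kg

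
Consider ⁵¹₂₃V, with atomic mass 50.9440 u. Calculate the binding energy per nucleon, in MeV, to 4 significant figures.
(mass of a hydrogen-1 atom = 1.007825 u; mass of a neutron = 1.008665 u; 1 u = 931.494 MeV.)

Σm = 23·m(¹H) + 28·m_n = 23.179975 + 28.242620 = 51.422595 u
Mass defect Δm = 51.422595 − 50.9440 = 0.478595 u
Binding energy = Δm·c² = 0.478595 × 931.494 MeV/u = 445.808 MeV
Dividing by A = 51 gives 8.741 MeV per nucleon.

8.741 MeV/nucleon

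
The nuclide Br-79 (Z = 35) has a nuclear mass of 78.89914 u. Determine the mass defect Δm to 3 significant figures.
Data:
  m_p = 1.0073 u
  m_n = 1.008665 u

0.738 u

Z = 35, so N = A − Z = 79 − 35 = 44.
Σm = 35·m_p + 44·m_n = 35.2555 + 44.381260 = 79.636760 u
Mass defect Δm = 79.636760 − 78.89914 = 0.737620 u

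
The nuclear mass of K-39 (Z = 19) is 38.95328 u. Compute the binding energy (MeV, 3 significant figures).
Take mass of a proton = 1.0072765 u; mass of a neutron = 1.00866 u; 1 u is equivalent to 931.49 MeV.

With 19 protons and 20 neutrons (A = 39):
Mass of separated nucleons = 19(1.0072765) + 20(1.00866) = 19.1382535 + 20.17320 = 39.3114535 u
The mass defect is 39.3114535 − 38.95328 = 0.3581735 u.
E_B = 0.3581735 × 931.49 = 333.635 MeV

334 MeV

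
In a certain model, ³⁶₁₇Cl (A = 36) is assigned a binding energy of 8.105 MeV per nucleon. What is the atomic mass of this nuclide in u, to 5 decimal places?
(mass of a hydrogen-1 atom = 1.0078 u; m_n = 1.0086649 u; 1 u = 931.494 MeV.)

Total binding energy = 36 × 8.105 = 291.780 MeV
Mass defect = 291.780 MeV / (931.494 MeV/u) = 0.3132387 u
Constituent mass = 17(1.0078) + 19(1.0086649) = 36.2972331 u
Atomic mass = 36.2972331 − 0.3132387 = 35.9839944 u ≈ 35.98399 u (to 5 decimal places)

35.98399 u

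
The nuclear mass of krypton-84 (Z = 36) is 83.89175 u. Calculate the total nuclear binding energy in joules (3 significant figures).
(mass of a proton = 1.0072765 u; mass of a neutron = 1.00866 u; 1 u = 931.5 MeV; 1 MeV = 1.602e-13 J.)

1.17e-10 J

Σm = 36·m_p + 48·m_n = 36.2619540 + 48.41568 = 84.6776340 u
The mass defect is 84.6776340 − 83.89175 = 0.7858840 u.
Binding energy = Δm·c² = 0.7858840 × 931.5 MeV/u = 732.051 MeV
In joules: 732.051 MeV × 1.602e-13 J/MeV = 1.1727e-10 J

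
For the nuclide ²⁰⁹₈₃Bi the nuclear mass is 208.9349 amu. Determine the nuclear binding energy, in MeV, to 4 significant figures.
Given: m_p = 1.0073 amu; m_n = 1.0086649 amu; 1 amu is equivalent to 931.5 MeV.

1642 MeV

Total constituent mass: 83 × 1.0073 + 126 × 1.0086649 = 210.6976774 amu
Mass defect Δm = 210.6976774 − 208.9349 = 1.7627774 amu
Converting to energy: 1.7627774 amu × 931.5 MeV/amu = 1642.03 MeV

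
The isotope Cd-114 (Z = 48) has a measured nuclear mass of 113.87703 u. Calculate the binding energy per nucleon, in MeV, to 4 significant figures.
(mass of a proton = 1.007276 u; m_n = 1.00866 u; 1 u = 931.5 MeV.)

Total constituent mass: 48 × 1.007276 + 66 × 1.00866 = 114.920808 u
The mass defect is 114.920808 − 113.87703 = 1.043778 u.
E_B = 1.043778 × 931.5 = 972.279 MeV
Per nucleon: 972.279 / 114 = 8.529 MeV

8.529 MeV/nucleon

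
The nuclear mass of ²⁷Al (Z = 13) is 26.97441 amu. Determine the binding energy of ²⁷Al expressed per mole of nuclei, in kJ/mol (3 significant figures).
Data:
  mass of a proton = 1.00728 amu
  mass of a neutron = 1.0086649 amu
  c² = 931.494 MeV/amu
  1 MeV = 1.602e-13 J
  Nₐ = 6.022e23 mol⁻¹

With 13 protons and 14 neutrons (A = 27):
Σm = 13·m_p + 14·m_n = 13.09464 + 14.1213086 = 27.2159486 amu
Mass defect Δm = 27.2159486 − 26.97441 = 0.2415386 amu
Binding energy = Δm·c² = 0.2415386 × 931.494 MeV/amu = 224.992 MeV
Per nucleus in joules: 224.992 MeV × 1.602e-13 J/MeV = 3.6044e-11 J
Per mole: 3.6044e-11 J × 6.022e23 mol⁻¹ = 2.1706e+13 J/mol

2.17e+10 kJ/mol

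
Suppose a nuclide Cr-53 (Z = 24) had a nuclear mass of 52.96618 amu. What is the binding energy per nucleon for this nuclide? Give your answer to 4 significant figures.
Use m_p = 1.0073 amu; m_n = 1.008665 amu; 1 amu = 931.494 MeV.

8.090 MeV/nucleon

Z = 24, so N = A − Z = 53 − 24 = 29.
Total constituent mass: 24 × 1.0073 + 29 × 1.008665 = 53.426485 amu
Δm = 53.426485 − 52.96618 = 0.460305 amu
Converting to energy: 0.460305 amu × 931.494 MeV/amu = 428.771 MeV
Dividing by A = 53 gives 8.090 MeV per nucleon.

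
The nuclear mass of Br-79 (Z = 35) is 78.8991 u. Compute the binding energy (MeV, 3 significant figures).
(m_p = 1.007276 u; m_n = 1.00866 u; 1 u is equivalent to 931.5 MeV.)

The nucleus contains 35 protons and 79 − 35 = 44 neutrons.
Mass of separated nucleons = 35(1.007276) + 44(1.00866) = 35.254660 + 44.38104 = 79.635700 u
Δm = 79.635700 − 78.8991 = 0.736600 u
E_B = 0.736600 × 931.5 = 686.143 MeV

686 MeV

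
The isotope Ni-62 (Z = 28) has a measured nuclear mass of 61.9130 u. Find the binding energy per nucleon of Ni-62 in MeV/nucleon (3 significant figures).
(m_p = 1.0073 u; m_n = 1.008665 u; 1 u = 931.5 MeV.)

Mass of separated nucleons = 28(1.0073) + 34(1.008665) = 28.2044 + 34.294610 = 62.499010 u
Δm = 62.499010 − 61.9130 = 0.586010 u
Converting to energy: 0.586010 u × 931.5 MeV/u = 545.868 MeV
Per nucleon: 545.868 / 62 = 8.804 MeV

8.80 MeV/nucleon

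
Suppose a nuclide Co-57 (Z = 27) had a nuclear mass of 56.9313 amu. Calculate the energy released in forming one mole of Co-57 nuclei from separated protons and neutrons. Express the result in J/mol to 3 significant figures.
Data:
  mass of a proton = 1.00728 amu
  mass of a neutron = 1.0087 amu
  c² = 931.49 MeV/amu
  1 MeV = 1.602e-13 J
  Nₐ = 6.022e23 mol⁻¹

The nucleus contains 27 protons and 57 − 27 = 30 neutrons.
Total constituent mass: 27 × 1.00728 + 30 × 1.0087 = 57.45756 amu
Δm = 57.45756 − 56.9313 = 0.52626 amu
Binding energy = Δm·c² = 0.52626 × 931.49 MeV/amu = 490.206 MeV
Per nucleus in joules: 490.206 MeV × 1.602e-13 J/MeV = 7.8531e-11 J
Per mole: 7.8531e-11 J × 6.022e23 mol⁻¹ = 4.7291e+13 J/mol

4.73e+13 J/mol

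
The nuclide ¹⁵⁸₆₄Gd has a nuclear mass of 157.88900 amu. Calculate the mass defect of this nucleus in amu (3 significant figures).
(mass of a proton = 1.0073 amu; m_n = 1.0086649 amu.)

1.39 amu

With 64 protons and 94 neutrons (A = 158):
Σm = 64·m_p + 94·m_n = 64.4672 + 94.8145006 = 159.2817006 amu
Δm = 159.2817006 − 157.88900 = 1.3927006 amu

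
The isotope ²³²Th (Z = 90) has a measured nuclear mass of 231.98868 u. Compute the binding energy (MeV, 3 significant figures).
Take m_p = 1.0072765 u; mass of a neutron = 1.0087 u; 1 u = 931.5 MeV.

1770 MeV

Z = 90, so N = A − Z = 232 − 90 = 142.
Total constituent mass: 90 × 1.0072765 + 142 × 1.0087 = 233.8902850 u
Δm = 233.8902850 − 231.98868 = 1.9016050 u
Converting to energy: 1.9016050 u × 931.5 MeV/u = 1771.35 MeV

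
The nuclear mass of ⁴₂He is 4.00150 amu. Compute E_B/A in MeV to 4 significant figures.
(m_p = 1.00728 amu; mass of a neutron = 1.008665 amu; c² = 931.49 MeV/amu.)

Total constituent mass: 2 × 1.00728 + 2 × 1.008665 = 4.031890 amu
The mass defect is 4.031890 − 4.00150 = 0.030390 amu.
E_B = 0.030390 × 931.49 = 28.3080 MeV
Dividing by A = 4 gives 7.077 MeV per nucleon.

7.077 MeV/nucleon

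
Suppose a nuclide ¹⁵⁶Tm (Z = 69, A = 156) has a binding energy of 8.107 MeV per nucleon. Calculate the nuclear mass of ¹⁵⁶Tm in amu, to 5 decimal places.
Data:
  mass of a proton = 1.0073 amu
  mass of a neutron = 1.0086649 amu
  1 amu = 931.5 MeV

Total binding energy = 156 × 8.107 = 1264.692 MeV
Mass defect = 1264.692 MeV / (931.5 MeV/amu) = 1.3576940 amu
Constituent mass = 69(1.0073) + 87(1.0086649) = 157.2575463 amu
Nuclear mass = 157.2575463 − 1.3576940 = 155.8998523 amu ≈ 155.89985 amu (to 5 decimal places)

155.89985 amu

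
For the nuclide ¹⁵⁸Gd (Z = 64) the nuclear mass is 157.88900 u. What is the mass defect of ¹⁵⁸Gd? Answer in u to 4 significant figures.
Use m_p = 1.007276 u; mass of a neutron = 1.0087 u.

Z = 64, so N = A − Z = 158 − 64 = 94.
Mass of separated nucleons = 64(1.007276) + 94(1.0087) = 64.465664 + 94.8178 = 159.283464 u
Mass defect Δm = 159.283464 − 157.88900 = 1.394464 u

1.394 u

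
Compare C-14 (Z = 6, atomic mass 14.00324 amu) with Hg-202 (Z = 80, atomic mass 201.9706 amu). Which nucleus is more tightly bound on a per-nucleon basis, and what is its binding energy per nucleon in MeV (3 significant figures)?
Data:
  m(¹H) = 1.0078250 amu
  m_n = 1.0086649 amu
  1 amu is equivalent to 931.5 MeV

Hg-202; 7.90 MeV/nucleon

C-14: Σm = 6(1.0078250) + 8(1.0086649) = 14.1162692 amu; Δm = 0.1130292 amu; E_B = 105.2867 MeV; E_B/A = 7.520 MeV
Hg-202: Σm = 80(1.0078250) + 122(1.0086649) = 203.6831178 amu; Δm = 1.7125178 amu; E_B = 1595.2 MeV; E_B/A = 7.897 MeV
Hg-202 has the higher binding energy per nucleon, so it is the more tightly bound nucleus.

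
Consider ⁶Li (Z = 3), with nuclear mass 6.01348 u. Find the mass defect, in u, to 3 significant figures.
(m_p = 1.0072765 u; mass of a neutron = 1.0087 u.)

The nucleus contains 3 protons and 6 − 3 = 3 neutrons.
Σm = 3·m_p + 3·m_n = 3.0218295 + 3.0261 = 6.0479295 u
Δm = 6.0479295 − 6.01348 = 0.0344495 u

0.0344 u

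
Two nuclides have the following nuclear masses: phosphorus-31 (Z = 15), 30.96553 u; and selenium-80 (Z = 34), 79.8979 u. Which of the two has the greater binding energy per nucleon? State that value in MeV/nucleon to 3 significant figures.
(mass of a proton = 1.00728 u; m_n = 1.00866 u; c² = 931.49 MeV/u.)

phosphorus-31: Σm = 15(1.00728) + 16(1.00866) = 31.24776 u; Δm = 0.28223 u; E_B = 262.89 MeV; E_B/A = 8.480 MeV
selenium-80: Σm = 34(1.00728) + 46(1.00866) = 80.64588 u; Δm = 0.74798 u; E_B = 696.74 MeV; E_B/A = 8.709 MeV
selenium-80 has the higher binding energy per nucleon, so it is the more tightly bound nucleus.

selenium-80; 8.71 MeV/nucleon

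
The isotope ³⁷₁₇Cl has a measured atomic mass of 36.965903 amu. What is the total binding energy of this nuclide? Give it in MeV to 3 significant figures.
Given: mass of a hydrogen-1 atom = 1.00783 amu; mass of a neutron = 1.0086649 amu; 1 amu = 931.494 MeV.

Mass of separated nucleons = 17(1.00783) + 20(1.0086649) = 17.13311 + 20.1732980 = 37.3064080 amu
Δm = 37.3064080 − 36.965903 = 0.3405050 amu
E_B = 0.3405050 × 931.494 = 317.178 MeV

317 MeV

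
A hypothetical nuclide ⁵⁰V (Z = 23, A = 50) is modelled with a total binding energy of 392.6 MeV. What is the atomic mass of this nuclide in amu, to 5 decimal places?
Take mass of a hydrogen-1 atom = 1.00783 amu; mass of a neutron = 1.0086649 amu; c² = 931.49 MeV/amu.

49.99257 amu

Mass defect = 392.6 MeV / (931.49 MeV/amu) = 0.4214753 amu
Constituent mass = 23(1.00783) + 27(1.0086649) = 50.4140423 amu
Atomic mass = 50.4140423 − 0.4214753 = 49.9925670 amu ≈ 49.99257 amu (to 5 decimal places)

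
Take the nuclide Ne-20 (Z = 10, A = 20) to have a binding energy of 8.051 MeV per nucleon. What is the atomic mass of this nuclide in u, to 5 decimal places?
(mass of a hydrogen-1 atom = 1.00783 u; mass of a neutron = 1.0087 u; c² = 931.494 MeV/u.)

Total binding energy = 20 × 8.051 = 161.020 MeV
Mass defect = 161.020 MeV / (931.494 MeV/u) = 0.1728621 u
Constituent mass = 10(1.00783) + 10(1.0087) = 20.16530 u
Atomic mass = 20.16530 − 0.1728621 = 19.9924379 u ≈ 19.99244 u (to 5 decimal places)

19.99244 u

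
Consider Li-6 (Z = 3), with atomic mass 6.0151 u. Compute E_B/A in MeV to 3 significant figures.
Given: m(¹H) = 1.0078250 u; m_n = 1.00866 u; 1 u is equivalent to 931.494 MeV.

Mass of separated nucleons = 3(1.0078250) + 3(1.00866) = 3.0234750 + 3.02598 = 6.0494550 u
The mass defect is 6.0494550 − 6.0151 = 0.0343550 u.
Converting to energy: 0.0343550 u × 931.494 MeV/u = 32.0015 MeV
BE/A = 32.0015 MeV / 6 = 5.334 MeV/nucleon

5.33 MeV/nucleon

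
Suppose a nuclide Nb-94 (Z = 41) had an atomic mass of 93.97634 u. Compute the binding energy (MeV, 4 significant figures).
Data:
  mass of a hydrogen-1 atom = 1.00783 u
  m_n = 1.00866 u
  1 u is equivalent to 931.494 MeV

748.6 MeV

Z = 41, so N = A − Z = 94 − 41 = 53.
Σm = 41·m(¹H) + 53·m_n = 41.32103 + 53.45898 = 94.78001 u
The mass defect is 94.78001 − 93.97634 = 0.80367 u.
Converting to energy: 0.80367 u × 931.494 MeV/u = 748.614 MeV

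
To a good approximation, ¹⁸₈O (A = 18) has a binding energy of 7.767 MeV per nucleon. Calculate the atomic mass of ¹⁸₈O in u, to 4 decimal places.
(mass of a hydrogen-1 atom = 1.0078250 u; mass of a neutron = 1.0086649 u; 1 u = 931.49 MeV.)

Total binding energy = 18 × 7.767 = 139.806 MeV
Mass defect = 139.806 MeV / (931.49 MeV/u) = 0.150089 u
Constituent mass = 8(1.0078250) + 10(1.0086649) = 18.1492490 u
Atomic mass = 18.1492490 − 0.150089 = 17.9991600 u ≈ 17.9992 u (to 4 decimal places)

17.9992 u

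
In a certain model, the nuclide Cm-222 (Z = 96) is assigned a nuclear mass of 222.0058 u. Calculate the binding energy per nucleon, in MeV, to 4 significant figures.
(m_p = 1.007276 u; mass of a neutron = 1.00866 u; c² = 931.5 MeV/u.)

7.485 MeV/nucleon

Z = 96, so N = A − Z = 222 − 96 = 126.
Mass of separated nucleons = 96(1.007276) + 126(1.00866) = 96.698496 + 127.09116 = 223.789656 u
Mass defect Δm = 223.789656 − 222.0058 = 1.783856 u
Binding energy = Δm·c² = 1.783856 × 931.5 MeV/u = 1661.66 MeV
Dividing by A = 222 gives 7.485 MeV per nucleon.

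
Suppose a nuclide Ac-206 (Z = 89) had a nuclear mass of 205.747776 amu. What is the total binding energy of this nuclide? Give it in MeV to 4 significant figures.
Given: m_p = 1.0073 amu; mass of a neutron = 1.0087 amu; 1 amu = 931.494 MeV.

Σm = 89·m_p + 117·m_n = 89.6497 + 118.0179 = 207.6676 amu
The mass defect is 207.6676 − 205.747776 = 1.919824 amu.
Converting to energy: 1.919824 amu × 931.494 MeV/amu = 1788.30 MeV

1788 MeV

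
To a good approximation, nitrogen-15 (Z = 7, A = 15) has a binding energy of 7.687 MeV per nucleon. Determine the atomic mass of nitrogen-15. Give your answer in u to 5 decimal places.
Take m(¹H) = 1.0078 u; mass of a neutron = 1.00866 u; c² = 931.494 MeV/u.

Total binding energy = 15 × 7.687 = 115.305 MeV
Mass defect = 115.305 MeV / (931.494 MeV/u) = 0.12378502 u
Constituent mass = 7(1.0078) + 8(1.00866) = 15.12388 u
Atomic mass = 15.12388 − 0.12378502 = 15.00009498 u ≈ 15.00009 u (to 5 decimal places)

15.00009 u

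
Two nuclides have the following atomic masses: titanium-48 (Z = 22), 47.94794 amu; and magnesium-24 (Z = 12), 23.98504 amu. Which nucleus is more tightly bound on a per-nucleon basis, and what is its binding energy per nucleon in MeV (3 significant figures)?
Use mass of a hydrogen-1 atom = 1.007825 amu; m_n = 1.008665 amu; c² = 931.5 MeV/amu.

titanium-48: Σm = 22(1.007825) + 26(1.008665) = 48.397440 amu; Δm = 0.449500 amu; E_B = 418.71 MeV; E_B/A = 8.723 MeV
magnesium-24: Σm = 12(1.007825) + 12(1.008665) = 24.197880 amu; Δm = 0.212840 amu; E_B = 198.26 MeV; E_B/A = 8.261 MeV
titanium-48 has the higher binding energy per nucleon, so it is the more tightly bound nucleus.

titanium-48; 8.72 MeV/nucleon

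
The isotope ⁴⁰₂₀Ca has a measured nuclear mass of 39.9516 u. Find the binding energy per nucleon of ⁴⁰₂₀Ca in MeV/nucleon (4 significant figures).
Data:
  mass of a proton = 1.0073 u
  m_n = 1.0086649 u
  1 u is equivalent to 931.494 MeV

Z = 20, so N = A − Z = 40 − 20 = 20.
Σm = 20·m_p + 20·m_n = 20.1460 + 20.1732980 = 40.3192980 u
The mass defect is 40.3192980 − 39.9516 = 0.3676980 u.
E_B = 0.3676980 × 931.494 = 342.508 MeV
Dividing by A = 40 gives 8.563 MeV per nucleon.

8.563 MeV/nucleon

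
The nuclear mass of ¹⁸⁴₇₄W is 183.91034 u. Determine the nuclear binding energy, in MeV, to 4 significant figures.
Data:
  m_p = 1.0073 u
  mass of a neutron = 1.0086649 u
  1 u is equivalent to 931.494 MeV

1475 MeV

Total constituent mass: 74 × 1.0073 + 110 × 1.0086649 = 185.4933390 u
Δm = 185.4933390 − 183.91034 = 1.5829990 u
Binding energy = Δm·c² = 1.5829990 × 931.494 MeV/u = 1474.55 MeV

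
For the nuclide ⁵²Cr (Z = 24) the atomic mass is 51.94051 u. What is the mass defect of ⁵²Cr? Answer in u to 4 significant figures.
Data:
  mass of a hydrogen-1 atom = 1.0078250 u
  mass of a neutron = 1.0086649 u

The nucleus contains 24 protons and 52 − 24 = 28 neutrons.
Mass of separated nucleons = 24(1.0078250) + 28(1.0086649) = 24.1878000 + 28.2426172 = 52.4304172 u
Δm = 52.4304172 − 51.94051 = 0.4899072 u

0.4899 u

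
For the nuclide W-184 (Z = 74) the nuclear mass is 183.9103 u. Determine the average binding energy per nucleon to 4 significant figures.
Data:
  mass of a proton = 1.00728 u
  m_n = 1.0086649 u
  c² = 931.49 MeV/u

8.007 MeV/nucleon

Total constituent mass: 74 × 1.00728 + 110 × 1.0086649 = 185.4918590 u
Δm = 185.4918590 − 183.9103 = 1.5815590 u
Converting to energy: 1.5815590 u × 931.49 MeV/u = 1473.21 MeV
BE/A = 1473.21 MeV / 184 = 8.007 MeV/nucleon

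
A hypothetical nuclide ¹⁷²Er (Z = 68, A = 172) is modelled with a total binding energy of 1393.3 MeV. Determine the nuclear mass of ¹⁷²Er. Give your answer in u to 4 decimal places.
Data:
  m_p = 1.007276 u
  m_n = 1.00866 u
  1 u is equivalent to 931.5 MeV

171.8996 u

Mass defect = 1393.3 MeV / (931.5 MeV/u) = 1.495760 u
Constituent mass = 68(1.007276) + 104(1.00866) = 173.395408 u
Nuclear mass = 173.395408 − 1.495760 = 171.899648 u ≈ 171.8996 u (to 4 decimal places)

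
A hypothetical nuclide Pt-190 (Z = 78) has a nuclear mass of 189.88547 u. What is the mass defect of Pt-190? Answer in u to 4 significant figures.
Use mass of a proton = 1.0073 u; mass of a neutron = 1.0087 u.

With 78 protons and 112 neutrons (A = 190):
Σm = 78·m_p + 112·m_n = 78.5694 + 112.9744 = 191.5438 u
Δm = 191.5438 − 189.88547 = 1.65833 u

1.658 u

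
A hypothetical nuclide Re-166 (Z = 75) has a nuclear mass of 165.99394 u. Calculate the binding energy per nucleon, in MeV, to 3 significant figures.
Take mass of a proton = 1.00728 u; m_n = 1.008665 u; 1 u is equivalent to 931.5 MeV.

7.52 MeV/nucleon

The nucleus contains 75 protons and 166 − 75 = 91 neutrons.
Σm = 75·m_p + 91·m_n = 75.54600 + 91.788515 = 167.334515 u
The mass defect is 167.334515 − 165.99394 = 1.340575 u.
Binding energy = Δm·c² = 1.340575 × 931.5 MeV/u = 1248.75 MeV
Per nucleon: 1248.75 / 166 = 7.523 MeV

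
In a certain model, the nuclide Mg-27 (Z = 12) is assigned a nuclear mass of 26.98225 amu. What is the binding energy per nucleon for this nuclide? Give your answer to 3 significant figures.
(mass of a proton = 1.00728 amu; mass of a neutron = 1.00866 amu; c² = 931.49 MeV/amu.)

Z = 12, so N = A − Z = 27 − 12 = 15.
Total constituent mass: 12 × 1.00728 + 15 × 1.00866 = 27.21726 amu
The mass defect is 27.21726 − 26.98225 = 0.23501 amu.
Binding energy = Δm·c² = 0.23501 × 931.49 MeV/amu = 218.909 MeV
Dividing by A = 27 gives 8.108 MeV per nucleon.

8.11 MeV/nucleon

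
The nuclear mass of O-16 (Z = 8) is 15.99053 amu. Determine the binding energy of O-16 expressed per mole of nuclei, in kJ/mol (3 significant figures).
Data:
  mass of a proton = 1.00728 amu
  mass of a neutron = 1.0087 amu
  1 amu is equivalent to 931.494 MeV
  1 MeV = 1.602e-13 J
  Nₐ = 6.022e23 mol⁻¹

1.23e+10 kJ/mol

Mass of separated nucleons = 8(1.00728) + 8(1.0087) = 8.05824 + 8.0696 = 16.12784 amu
Δm = 16.12784 − 15.99053 = 0.13731 amu
Converting to energy: 0.13731 amu × 931.494 MeV/amu = 127.903 MeV
Per nucleus in joules: 127.903 MeV × 1.602e-13 J/MeV = 2.0490e-11 J
Per mole: 2.0490e-11 J × 6.022e23 mol⁻¹ = 1.2339e+13 J/mol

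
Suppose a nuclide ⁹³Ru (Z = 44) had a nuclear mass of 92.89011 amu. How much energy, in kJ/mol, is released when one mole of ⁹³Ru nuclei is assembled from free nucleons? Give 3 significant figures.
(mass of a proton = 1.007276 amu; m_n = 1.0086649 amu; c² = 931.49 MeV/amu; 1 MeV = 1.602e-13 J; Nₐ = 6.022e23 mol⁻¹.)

7.68e+10 kJ/mol

Mass of separated nucleons = 44(1.007276) + 49(1.0086649) = 44.320144 + 49.4245801 = 93.7447241 amu
Δm = 93.7447241 − 92.89011 = 0.8546141 amu
Binding energy = Δm·c² = 0.8546141 × 931.49 MeV/amu = 796.064 MeV
Per nucleus in joules: 796.064 MeV × 1.602e-13 J/MeV = 1.2753e-10 J
Per mole: 1.2753e-10 J × 6.022e23 mol⁻¹ = 7.6799e+13 J/mol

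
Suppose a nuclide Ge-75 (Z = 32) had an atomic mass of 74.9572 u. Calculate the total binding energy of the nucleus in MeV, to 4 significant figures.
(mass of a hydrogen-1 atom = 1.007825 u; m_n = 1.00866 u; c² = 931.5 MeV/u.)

Total constituent mass: 32 × 1.007825 + 43 × 1.00866 = 75.622780 u
Mass defect Δm = 75.622780 − 74.9572 = 0.665580 u
E_B = 0.665580 × 931.5 = 619.988 MeV

620.0 MeV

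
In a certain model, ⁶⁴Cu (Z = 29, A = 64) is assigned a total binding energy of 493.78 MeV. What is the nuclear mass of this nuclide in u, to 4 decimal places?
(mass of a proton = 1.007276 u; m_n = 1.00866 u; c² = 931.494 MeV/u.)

63.9840 u

Mass defect = 493.78 MeV / (931.494 MeV/u) = 0.530095 u
Constituent mass = 29(1.007276) + 35(1.00866) = 64.514104 u
Nuclear mass = 64.514104 − 0.530095 = 63.984009 u ≈ 63.9840 u (to 4 decimal places)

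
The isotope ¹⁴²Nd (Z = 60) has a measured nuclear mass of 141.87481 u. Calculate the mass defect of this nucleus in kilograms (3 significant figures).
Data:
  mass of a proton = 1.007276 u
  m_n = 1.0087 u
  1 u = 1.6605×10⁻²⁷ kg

2.12e-27 kg

The nucleus contains 60 protons and 142 − 60 = 82 neutrons.
Σm = 60·m_p + 82·m_n = 60.436560 + 82.7134 = 143.149960 u
The mass defect is 143.149960 − 141.87481 = 1.275150 u.
In SI units: 1.275150 u × 1.6605×10⁻²⁷ kg/u = 2.1174e-27 kg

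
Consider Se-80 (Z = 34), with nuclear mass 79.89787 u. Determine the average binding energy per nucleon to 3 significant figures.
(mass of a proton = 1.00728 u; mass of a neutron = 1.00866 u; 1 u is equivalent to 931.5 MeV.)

Σm = 34·m_p + 46·m_n = 34.24752 + 46.39836 = 80.64588 u
The mass defect is 80.64588 − 79.89787 = 0.74801 u.
E_B = 0.74801 × 931.5 = 696.771 MeV
BE/A = 696.771 MeV / 80 = 8.710 MeV/nucleon

8.71 MeV/nucleon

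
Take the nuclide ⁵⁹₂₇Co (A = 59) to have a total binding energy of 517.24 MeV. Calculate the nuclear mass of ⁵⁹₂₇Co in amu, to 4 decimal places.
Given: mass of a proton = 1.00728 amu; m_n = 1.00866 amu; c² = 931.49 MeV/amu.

Mass defect = 517.24 MeV / (931.49 MeV/amu) = 0.555282 amu
Constituent mass = 27(1.00728) + 32(1.00866) = 59.47368 amu
Nuclear mass = 59.47368 − 0.555282 = 58.918398 amu ≈ 58.9184 amu (to 4 decimal places)

58.9184 amu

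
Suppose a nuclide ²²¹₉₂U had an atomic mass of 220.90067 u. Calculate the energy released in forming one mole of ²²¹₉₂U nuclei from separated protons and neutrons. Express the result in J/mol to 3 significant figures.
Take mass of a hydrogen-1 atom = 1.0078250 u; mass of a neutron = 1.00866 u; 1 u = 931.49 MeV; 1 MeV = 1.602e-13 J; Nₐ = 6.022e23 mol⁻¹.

1.74e+14 J/mol

Z = 92, so N = A − Z = 221 − 92 = 129.
Σm = 92·m(¹H) + 129·m_n = 92.7199000 + 130.11714 = 222.8370400 u
The mass defect is 222.8370400 − 220.90067 = 1.9363700 u.
Converting to energy: 1.9363700 u × 931.49 MeV/u = 1803.71 MeV
Per nucleus in joules: 1803.71 MeV × 1.602e-13 J/MeV = 2.8895e-10 J
Per mole: 2.8895e-10 J × 6.022e23 mol⁻¹ = 1.7401e+14 J/mol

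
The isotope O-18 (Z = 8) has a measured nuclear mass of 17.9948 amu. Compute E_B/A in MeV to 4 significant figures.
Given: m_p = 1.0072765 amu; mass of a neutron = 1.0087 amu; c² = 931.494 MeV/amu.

7.784 MeV/nucleon

Mass of separated nucleons = 8(1.0072765) + 10(1.0087) = 8.0582120 + 10.0870 = 18.1452120 amu
Mass defect Δm = 18.1452120 − 17.9948 = 0.1504120 amu
Converting to energy: 0.1504120 amu × 931.494 MeV/amu = 140.108 MeV
BE/A = 140.108 MeV / 18 = 7.784 MeV/nucleon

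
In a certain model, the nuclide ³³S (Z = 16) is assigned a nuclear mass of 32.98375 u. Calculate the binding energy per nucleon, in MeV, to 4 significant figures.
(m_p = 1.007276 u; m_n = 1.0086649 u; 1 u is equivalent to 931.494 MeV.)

Σm = 16·m_p + 17·m_n = 16.116416 + 17.1473033 = 33.2637193 u
Δm = 33.2637193 − 32.98375 = 0.2799693 u
E_B = 0.2799693 × 931.494 = 260.790 MeV
Dividing by A = 33 gives 7.903 MeV per nucleon.

7.903 MeV/nucleon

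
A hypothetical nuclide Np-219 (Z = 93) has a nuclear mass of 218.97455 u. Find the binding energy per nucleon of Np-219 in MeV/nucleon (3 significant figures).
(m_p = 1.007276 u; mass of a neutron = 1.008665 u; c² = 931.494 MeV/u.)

With 93 protons and 126 neutrons (A = 219):
Mass of separated nucleons = 93(1.007276) + 126(1.008665) = 93.676668 + 127.091790 = 220.768458 u
The mass defect is 220.768458 − 218.97455 = 1.793908 u.
E_B = 1.793908 × 931.494 = 1671.01 MeV
BE/A = 1671.01 MeV / 219 = 7.630 MeV/nucleon

7.63 MeV/nucleon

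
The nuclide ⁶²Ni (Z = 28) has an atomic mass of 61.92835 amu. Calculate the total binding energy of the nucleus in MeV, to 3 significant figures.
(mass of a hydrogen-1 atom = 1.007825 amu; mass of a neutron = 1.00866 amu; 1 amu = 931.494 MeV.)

With 28 protons and 34 neutrons (A = 62):
Total constituent mass: 28 × 1.007825 + 34 × 1.00866 = 62.513540 amu
Δm = 62.513540 − 61.92835 = 0.585190 amu
E_B = 0.585190 × 931.494 = 545.101 MeV

545 MeV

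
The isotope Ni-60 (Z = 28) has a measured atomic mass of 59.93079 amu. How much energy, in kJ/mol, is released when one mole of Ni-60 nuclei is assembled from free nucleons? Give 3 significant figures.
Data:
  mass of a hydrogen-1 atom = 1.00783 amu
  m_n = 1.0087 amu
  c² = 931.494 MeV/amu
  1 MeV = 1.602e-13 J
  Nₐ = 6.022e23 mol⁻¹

Σm = 28·m(¹H) + 32·m_n = 28.21924 + 32.2784 = 60.49764 amu
Mass defect Δm = 60.49764 − 59.93079 = 0.56685 amu
E_B = 0.56685 × 931.494 = 528.017 MeV
Per nucleus in joules: 528.017 MeV × 1.602e-13 J/MeV = 8.4588e-11 J
Per mole: 8.4588e-11 J × 6.022e23 mol⁻¹ = 5.0939e+13 J/mol

5.09e+10 kJ/mol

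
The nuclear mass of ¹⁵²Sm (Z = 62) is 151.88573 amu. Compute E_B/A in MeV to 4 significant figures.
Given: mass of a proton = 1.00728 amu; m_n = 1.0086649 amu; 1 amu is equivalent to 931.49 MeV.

Z = 62, so N = A − Z = 152 − 62 = 90.
Mass of separated nucleons = 62(1.00728) + 90(1.0086649) = 62.45136 + 90.7798410 = 153.2312010 amu
Δm = 153.2312010 − 151.88573 = 1.3454710 amu
E_B = 1.3454710 × 931.49 = 1253.29 MeV
BE/A = 1253.29 MeV / 152 = 8.245 MeV/nucleon

8.245 MeV/nucleon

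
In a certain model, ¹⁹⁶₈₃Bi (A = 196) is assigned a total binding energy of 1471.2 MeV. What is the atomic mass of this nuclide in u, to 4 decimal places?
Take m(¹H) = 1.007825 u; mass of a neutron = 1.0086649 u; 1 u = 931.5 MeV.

196.0492 u

Mass defect = 1471.2 MeV / (931.5 MeV/u) = 1.579388 u
Constituent mass = 83(1.007825) + 113(1.0086649) = 197.6286087 u
Atomic mass = 197.6286087 − 1.579388 = 196.0492207 u ≈ 196.0492 u (to 4 decimal places)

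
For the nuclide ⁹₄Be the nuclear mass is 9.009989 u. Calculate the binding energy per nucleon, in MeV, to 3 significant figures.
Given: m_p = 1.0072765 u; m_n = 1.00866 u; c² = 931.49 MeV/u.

Z = 4, so N = A − Z = 9 − 4 = 5.
Σm = 4·m_p + 5·m_n = 4.0291060 + 5.04330 = 9.0724060 u
Δm = 9.0724060 − 9.009989 = 0.0624170 u
Converting to energy: 0.0624170 u × 931.49 MeV/u = 58.1408 MeV
Dividing by A = 9 gives 6.460 MeV per nucleon.

6.46 MeV/nucleon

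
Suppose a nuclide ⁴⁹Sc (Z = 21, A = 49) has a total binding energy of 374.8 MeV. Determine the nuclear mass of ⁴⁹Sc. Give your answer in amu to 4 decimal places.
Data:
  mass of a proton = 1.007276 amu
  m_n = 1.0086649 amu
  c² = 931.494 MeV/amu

Mass defect = 374.8 MeV / (931.494 MeV/amu) = 0.402364 amu
Constituent mass = 21(1.007276) + 28(1.0086649) = 49.3954132 amu
Nuclear mass = 49.3954132 − 0.402364 = 48.9930492 amu ≈ 48.9930 amu (to 4 decimal places)

48.9930 amu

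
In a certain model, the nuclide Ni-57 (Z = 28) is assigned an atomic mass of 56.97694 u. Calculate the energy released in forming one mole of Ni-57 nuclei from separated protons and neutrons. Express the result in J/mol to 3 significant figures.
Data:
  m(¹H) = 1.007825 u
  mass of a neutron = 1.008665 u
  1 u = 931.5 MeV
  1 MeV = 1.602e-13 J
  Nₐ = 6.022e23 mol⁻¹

4.43e+13 J/mol

Mass of separated nucleons = 28(1.007825) + 29(1.008665) = 28.219100 + 29.251285 = 57.470385 u
The mass defect is 57.470385 − 56.97694 = 0.493445 u.
E_B = 0.493445 × 931.5 = 459.644 MeV
Per nucleus in joules: 459.644 MeV × 1.602e-13 J/MeV = 7.3635e-11 J
Per mole: 7.3635e-11 J × 6.022e23 mol⁻¹ = 4.4343e+13 J/mol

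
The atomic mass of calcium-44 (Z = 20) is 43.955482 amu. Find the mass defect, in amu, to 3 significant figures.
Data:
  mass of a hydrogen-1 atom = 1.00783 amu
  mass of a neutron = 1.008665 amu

0.409 amu

Total constituent mass: 20 × 1.00783 + 24 × 1.008665 = 44.364560 amu
Δm = 44.364560 − 43.955482 = 0.409078 amu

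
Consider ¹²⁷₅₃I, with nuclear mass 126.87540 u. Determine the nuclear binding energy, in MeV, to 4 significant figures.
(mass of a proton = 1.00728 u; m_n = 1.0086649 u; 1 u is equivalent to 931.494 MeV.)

Z = 53, so N = A − Z = 127 − 53 = 74.
Σm = 53·m_p + 74·m_n = 53.38584 + 74.6412026 = 128.0270426 u
Δm = 128.0270426 − 126.87540 = 1.1516426 u
E_B = 1.1516426 × 931.494 = 1072.75 MeV

1073 MeV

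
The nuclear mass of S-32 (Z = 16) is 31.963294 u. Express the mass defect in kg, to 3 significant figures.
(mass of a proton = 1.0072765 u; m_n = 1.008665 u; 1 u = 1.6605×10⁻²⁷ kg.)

4.84e-28 kg

Mass of separated nucleons = 16(1.0072765) + 16(1.008665) = 16.1164240 + 16.138640 = 32.2550640 u
Mass defect Δm = 32.2550640 − 31.963294 = 0.2917700 u
In SI units: 0.2917700 u × 1.6605×10⁻²⁷ kg/u = 4.8448e-28 kg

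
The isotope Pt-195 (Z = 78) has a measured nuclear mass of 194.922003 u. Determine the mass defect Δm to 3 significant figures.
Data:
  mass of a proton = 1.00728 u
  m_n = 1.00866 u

The nucleus contains 78 protons and 195 − 78 = 117 neutrons.
Mass of separated nucleons = 78(1.00728) + 117(1.00866) = 78.56784 + 118.01322 = 196.58106 u
The mass defect is 196.58106 − 194.922003 = 1.659057 u.

1.66 u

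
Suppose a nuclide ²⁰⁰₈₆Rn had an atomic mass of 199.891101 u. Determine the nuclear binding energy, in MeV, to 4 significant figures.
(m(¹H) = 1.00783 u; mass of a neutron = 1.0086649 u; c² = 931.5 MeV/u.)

1649 MeV

Z = 86, so N = A − Z = 200 − 86 = 114.
Total constituent mass: 86 × 1.00783 + 114 × 1.0086649 = 201.6611786 u
Δm = 201.6611786 − 199.891101 = 1.7700776 u
Binding energy = Δm·c² = 1.7700776 × 931.5 MeV/u = 1648.83 MeV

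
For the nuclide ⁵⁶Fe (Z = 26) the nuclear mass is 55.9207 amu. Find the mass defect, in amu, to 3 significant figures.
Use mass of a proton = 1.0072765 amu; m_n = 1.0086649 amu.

Σm = 26·m_p + 30·m_n = 26.1891890 + 30.2599470 = 56.4491360 amu
Δm = 56.4491360 − 55.9207 = 0.5284360 amu

0.528 amu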